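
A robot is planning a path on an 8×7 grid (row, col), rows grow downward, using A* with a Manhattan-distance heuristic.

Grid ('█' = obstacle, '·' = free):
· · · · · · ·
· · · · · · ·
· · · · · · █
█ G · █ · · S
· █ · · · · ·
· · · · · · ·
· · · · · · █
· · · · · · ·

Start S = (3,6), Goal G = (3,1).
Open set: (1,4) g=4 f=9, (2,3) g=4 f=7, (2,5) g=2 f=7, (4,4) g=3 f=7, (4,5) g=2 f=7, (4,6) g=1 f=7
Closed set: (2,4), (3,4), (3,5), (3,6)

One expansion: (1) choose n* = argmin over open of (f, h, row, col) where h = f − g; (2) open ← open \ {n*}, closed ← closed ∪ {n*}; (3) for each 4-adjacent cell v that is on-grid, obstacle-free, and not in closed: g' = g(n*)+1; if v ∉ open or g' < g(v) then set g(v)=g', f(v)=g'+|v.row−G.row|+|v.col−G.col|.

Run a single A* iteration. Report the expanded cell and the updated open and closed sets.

expanded=(2,3); open=[(1,3) g=5 f=9, (1,4) g=4 f=9, (2,2) g=5 f=7, (2,5) g=2 f=7, (4,4) g=3 f=7, (4,5) g=2 f=7, (4,6) g=1 f=7]; closed=[(2,3), (2,4), (3,4), (3,5), (3,6)]

step 1: expand (2,3) (f=7, h=3) → closed; open now [(1,3) g=5 f=9, (1,4) g=4 f=9, (2,2) g=5 f=7, (2,5) g=2 f=7, (4,4) g=3 f=7, (4,5) g=2 f=7, (4,6) g=1 f=7]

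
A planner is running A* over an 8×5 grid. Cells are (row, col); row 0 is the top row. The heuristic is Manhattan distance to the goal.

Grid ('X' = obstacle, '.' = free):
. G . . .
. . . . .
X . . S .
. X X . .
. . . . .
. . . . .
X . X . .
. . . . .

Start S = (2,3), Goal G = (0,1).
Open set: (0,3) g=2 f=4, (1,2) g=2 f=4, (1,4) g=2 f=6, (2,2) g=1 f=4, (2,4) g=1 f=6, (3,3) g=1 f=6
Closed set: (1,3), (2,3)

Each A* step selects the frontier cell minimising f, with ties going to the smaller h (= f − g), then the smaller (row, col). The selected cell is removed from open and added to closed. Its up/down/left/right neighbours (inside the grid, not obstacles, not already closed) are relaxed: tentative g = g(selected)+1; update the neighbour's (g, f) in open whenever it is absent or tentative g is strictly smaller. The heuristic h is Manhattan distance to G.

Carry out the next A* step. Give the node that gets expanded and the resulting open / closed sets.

step 1: expand (0,3) (f=4, h=2) → closed; open now [(0,2) g=3 f=4, (0,4) g=3 f=6, (1,2) g=2 f=4, (1,4) g=2 f=6, (2,2) g=1 f=4, (2,4) g=1 f=6, (3,3) g=1 f=6]

expanded=(0,3); open=[(0,2) g=3 f=4, (0,4) g=3 f=6, (1,2) g=2 f=4, (1,4) g=2 f=6, (2,2) g=1 f=4, (2,4) g=1 f=6, (3,3) g=1 f=6]; closed=[(0,3), (1,3), (2,3)]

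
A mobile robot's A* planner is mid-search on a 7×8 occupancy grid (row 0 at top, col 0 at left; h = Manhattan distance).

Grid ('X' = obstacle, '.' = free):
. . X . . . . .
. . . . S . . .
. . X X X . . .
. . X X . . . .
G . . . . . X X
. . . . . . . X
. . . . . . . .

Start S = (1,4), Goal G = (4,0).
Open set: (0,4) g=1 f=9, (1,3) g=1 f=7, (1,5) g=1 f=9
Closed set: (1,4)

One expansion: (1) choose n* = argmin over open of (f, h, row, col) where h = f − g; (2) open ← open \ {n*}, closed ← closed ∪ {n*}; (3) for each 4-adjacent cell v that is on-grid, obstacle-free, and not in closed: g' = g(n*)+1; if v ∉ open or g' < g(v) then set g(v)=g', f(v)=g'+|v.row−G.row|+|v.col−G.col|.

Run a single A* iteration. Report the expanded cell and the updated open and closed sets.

expanded=(1,3); open=[(0,3) g=2 f=9, (0,4) g=1 f=9, (1,2) g=2 f=7, (1,5) g=1 f=9]; closed=[(1,3), (1,4)]

step 1: expand (1,3) (f=7, h=6) → closed; open now [(0,3) g=2 f=9, (0,4) g=1 f=9, (1,2) g=2 f=7, (1,5) g=1 f=9]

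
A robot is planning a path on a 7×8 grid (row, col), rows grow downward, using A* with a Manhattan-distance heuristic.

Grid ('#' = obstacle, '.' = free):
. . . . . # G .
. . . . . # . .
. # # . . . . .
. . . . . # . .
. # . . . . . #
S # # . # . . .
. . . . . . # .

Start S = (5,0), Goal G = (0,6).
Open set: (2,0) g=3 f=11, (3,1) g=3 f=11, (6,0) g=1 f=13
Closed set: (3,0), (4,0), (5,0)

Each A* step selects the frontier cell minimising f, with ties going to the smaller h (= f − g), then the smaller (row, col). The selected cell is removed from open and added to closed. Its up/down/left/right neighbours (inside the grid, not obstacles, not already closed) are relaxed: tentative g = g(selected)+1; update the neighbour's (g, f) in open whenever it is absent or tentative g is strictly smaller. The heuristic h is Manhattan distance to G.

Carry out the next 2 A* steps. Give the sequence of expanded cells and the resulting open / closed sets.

order=[(2,0) → (1,0)]; open=[(0,0) g=5 f=11, (1,1) g=5 f=11, (3,1) g=3 f=11, (6,0) g=1 f=13]; closed=[(1,0), (2,0), (3,0), (4,0), (5,0)]

step 1: expand (2,0) (f=11, h=8) → closed; open now [(1,0) g=4 f=11, (3,1) g=3 f=11, (6,0) g=1 f=13]
step 2: expand (1,0) (f=11, h=7) → closed; open now [(0,0) g=5 f=11, (1,1) g=5 f=11, (3,1) g=3 f=11, (6,0) g=1 f=13]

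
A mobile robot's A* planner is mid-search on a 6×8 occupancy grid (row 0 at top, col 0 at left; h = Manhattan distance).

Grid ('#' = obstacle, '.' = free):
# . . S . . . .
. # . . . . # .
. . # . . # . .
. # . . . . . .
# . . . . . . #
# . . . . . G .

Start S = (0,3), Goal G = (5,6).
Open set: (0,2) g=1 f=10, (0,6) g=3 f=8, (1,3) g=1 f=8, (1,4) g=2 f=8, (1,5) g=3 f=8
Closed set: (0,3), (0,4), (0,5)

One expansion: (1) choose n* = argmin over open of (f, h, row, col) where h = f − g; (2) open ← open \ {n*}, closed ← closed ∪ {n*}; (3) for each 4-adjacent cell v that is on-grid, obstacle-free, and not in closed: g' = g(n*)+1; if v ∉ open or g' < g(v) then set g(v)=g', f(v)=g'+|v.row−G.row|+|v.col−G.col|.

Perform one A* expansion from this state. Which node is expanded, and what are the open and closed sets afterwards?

step 1: expand (0,6) (f=8, h=5) → closed; open now [(0,2) g=1 f=10, (0,7) g=4 f=10, (1,3) g=1 f=8, (1,4) g=2 f=8, (1,5) g=3 f=8]

expanded=(0,6); open=[(0,2) g=1 f=10, (0,7) g=4 f=10, (1,3) g=1 f=8, (1,4) g=2 f=8, (1,5) g=3 f=8]; closed=[(0,3), (0,4), (0,5), (0,6)]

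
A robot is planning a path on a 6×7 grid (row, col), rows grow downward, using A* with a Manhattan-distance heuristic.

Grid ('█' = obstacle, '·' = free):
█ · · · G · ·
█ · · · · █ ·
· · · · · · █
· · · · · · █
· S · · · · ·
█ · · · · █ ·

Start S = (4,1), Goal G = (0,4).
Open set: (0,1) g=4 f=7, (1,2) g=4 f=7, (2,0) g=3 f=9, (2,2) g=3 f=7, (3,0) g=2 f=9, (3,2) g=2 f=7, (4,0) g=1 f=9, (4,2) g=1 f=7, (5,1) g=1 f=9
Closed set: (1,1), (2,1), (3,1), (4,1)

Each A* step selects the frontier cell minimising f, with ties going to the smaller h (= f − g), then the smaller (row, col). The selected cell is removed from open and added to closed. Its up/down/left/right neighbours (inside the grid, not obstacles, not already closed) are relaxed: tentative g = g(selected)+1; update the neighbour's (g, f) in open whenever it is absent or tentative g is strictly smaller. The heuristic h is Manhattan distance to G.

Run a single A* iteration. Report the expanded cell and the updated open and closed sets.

step 1: expand (0,1) (f=7, h=3) → closed; open now [(0,2) g=5 f=7, (1,2) g=4 f=7, (2,0) g=3 f=9, (2,2) g=3 f=7, (3,0) g=2 f=9, (3,2) g=2 f=7, (4,0) g=1 f=9, (4,2) g=1 f=7, (5,1) g=1 f=9]

expanded=(0,1); open=[(0,2) g=5 f=7, (1,2) g=4 f=7, (2,0) g=3 f=9, (2,2) g=3 f=7, (3,0) g=2 f=9, (3,2) g=2 f=7, (4,0) g=1 f=9, (4,2) g=1 f=7, (5,1) g=1 f=9]; closed=[(0,1), (1,1), (2,1), (3,1), (4,1)]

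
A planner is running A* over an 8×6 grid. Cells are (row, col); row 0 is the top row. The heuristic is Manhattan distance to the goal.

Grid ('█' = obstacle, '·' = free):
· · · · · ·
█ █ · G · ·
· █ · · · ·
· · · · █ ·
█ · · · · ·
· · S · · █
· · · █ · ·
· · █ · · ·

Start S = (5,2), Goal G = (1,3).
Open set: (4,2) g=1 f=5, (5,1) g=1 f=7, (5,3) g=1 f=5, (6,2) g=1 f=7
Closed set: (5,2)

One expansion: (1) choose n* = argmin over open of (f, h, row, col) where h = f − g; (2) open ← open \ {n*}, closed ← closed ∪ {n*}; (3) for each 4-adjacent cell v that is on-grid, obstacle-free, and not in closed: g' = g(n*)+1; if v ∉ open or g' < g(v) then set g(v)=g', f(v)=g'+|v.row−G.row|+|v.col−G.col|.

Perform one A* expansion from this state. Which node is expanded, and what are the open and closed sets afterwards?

expanded=(4,2); open=[(3,2) g=2 f=5, (4,1) g=2 f=7, (4,3) g=2 f=5, (5,1) g=1 f=7, (5,3) g=1 f=5, (6,2) g=1 f=7]; closed=[(4,2), (5,2)]

step 1: expand (4,2) (f=5, h=4) → closed; open now [(3,2) g=2 f=5, (4,1) g=2 f=7, (4,3) g=2 f=5, (5,1) g=1 f=7, (5,3) g=1 f=5, (6,2) g=1 f=7]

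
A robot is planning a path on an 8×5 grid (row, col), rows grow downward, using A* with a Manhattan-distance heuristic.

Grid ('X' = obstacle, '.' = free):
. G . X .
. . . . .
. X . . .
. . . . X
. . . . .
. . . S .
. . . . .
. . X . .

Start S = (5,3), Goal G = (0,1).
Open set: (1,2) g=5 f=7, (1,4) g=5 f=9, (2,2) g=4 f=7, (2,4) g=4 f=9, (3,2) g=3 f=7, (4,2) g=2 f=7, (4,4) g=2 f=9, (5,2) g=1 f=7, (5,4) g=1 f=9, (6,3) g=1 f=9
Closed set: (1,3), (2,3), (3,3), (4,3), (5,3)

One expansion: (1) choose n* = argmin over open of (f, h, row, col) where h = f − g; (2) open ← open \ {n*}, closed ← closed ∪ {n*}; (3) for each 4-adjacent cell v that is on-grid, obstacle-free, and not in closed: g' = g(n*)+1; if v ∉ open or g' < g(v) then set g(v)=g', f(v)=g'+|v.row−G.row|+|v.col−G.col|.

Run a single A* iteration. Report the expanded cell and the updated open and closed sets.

expanded=(1,2); open=[(0,2) g=6 f=7, (1,1) g=6 f=7, (1,4) g=5 f=9, (2,2) g=4 f=7, (2,4) g=4 f=9, (3,2) g=3 f=7, (4,2) g=2 f=7, (4,4) g=2 f=9, (5,2) g=1 f=7, (5,4) g=1 f=9, (6,3) g=1 f=9]; closed=[(1,2), (1,3), (2,3), (3,3), (4,3), (5,3)]

step 1: expand (1,2) (f=7, h=2) → closed; open now [(0,2) g=6 f=7, (1,1) g=6 f=7, (1,4) g=5 f=9, (2,2) g=4 f=7, (2,4) g=4 f=9, (3,2) g=3 f=7, (4,2) g=2 f=7, (4,4) g=2 f=9, (5,2) g=1 f=7, (5,4) g=1 f=9, (6,3) g=1 f=9]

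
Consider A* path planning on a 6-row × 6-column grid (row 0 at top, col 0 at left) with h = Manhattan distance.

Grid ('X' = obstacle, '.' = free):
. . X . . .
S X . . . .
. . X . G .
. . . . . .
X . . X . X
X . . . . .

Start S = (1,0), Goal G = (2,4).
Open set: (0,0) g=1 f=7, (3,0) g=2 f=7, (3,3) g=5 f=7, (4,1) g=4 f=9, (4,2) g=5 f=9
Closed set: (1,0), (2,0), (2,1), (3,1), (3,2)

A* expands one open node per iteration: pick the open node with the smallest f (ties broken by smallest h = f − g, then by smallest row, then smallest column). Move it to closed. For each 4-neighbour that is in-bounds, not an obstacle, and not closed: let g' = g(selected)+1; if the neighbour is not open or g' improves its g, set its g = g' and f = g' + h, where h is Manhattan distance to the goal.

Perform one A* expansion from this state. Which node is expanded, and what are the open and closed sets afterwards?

step 1: expand (3,3) (f=7, h=2) → closed; open now [(0,0) g=1 f=7, (2,3) g=6 f=7, (3,0) g=2 f=7, (3,4) g=6 f=7, (4,1) g=4 f=9, (4,2) g=5 f=9]

expanded=(3,3); open=[(0,0) g=1 f=7, (2,3) g=6 f=7, (3,0) g=2 f=7, (3,4) g=6 f=7, (4,1) g=4 f=9, (4,2) g=5 f=9]; closed=[(1,0), (2,0), (2,1), (3,1), (3,2), (3,3)]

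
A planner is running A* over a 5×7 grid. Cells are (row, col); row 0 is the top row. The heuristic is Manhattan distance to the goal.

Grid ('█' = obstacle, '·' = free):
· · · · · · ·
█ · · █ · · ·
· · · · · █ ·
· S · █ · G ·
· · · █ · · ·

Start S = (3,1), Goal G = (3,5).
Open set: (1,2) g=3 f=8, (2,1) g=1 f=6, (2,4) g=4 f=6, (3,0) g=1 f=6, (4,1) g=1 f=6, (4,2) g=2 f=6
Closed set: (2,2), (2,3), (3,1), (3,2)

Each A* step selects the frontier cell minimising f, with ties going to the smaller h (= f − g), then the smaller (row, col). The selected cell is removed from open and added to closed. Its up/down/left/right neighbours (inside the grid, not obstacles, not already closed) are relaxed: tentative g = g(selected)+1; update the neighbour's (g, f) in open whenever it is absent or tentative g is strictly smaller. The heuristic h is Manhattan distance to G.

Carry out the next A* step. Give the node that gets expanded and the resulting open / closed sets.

expanded=(2,4); open=[(1,2) g=3 f=8, (1,4) g=5 f=8, (2,1) g=1 f=6, (3,0) g=1 f=6, (3,4) g=5 f=6, (4,1) g=1 f=6, (4,2) g=2 f=6]; closed=[(2,2), (2,3), (2,4), (3,1), (3,2)]

step 1: expand (2,4) (f=6, h=2) → closed; open now [(1,2) g=3 f=8, (1,4) g=5 f=8, (2,1) g=1 f=6, (3,0) g=1 f=6, (3,4) g=5 f=6, (4,1) g=1 f=6, (4,2) g=2 f=6]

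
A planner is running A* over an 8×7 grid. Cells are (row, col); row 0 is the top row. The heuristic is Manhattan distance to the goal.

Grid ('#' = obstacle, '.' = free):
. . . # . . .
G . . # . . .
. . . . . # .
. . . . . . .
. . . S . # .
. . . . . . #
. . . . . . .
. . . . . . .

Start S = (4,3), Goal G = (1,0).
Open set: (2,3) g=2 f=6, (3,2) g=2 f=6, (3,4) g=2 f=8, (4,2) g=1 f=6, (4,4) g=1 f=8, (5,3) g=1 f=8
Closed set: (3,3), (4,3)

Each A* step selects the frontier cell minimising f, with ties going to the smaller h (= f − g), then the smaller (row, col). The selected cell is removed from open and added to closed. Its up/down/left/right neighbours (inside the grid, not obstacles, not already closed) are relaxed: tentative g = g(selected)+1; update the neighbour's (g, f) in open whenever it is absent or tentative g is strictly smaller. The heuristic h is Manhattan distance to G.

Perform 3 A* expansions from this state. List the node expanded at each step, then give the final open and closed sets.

order=[(2,3) → (2,2) → (1,2)]; open=[(0,2) g=5 f=8, (1,1) g=5 f=6, (2,1) g=4 f=6, (2,4) g=3 f=8, (3,2) g=2 f=6, (3,4) g=2 f=8, (4,2) g=1 f=6, (4,4) g=1 f=8, (5,3) g=1 f=8]; closed=[(1,2), (2,2), (2,3), (3,3), (4,3)]

step 1: expand (2,3) (f=6, h=4) → closed; open now [(2,2) g=3 f=6, (2,4) g=3 f=8, (3,2) g=2 f=6, (3,4) g=2 f=8, (4,2) g=1 f=6, (4,4) g=1 f=8, (5,3) g=1 f=8]
step 2: expand (2,2) (f=6, h=3) → closed; open now [(1,2) g=4 f=6, (2,1) g=4 f=6, (2,4) g=3 f=8, (3,2) g=2 f=6, (3,4) g=2 f=8, (4,2) g=1 f=6, (4,4) g=1 f=8, (5,3) g=1 f=8]
step 3: expand (1,2) (f=6, h=2) → closed; open now [(0,2) g=5 f=8, (1,1) g=5 f=6, (2,1) g=4 f=6, (2,4) g=3 f=8, (3,2) g=2 f=6, (3,4) g=2 f=8, (4,2) g=1 f=6, (4,4) g=1 f=8, (5,3) g=1 f=8]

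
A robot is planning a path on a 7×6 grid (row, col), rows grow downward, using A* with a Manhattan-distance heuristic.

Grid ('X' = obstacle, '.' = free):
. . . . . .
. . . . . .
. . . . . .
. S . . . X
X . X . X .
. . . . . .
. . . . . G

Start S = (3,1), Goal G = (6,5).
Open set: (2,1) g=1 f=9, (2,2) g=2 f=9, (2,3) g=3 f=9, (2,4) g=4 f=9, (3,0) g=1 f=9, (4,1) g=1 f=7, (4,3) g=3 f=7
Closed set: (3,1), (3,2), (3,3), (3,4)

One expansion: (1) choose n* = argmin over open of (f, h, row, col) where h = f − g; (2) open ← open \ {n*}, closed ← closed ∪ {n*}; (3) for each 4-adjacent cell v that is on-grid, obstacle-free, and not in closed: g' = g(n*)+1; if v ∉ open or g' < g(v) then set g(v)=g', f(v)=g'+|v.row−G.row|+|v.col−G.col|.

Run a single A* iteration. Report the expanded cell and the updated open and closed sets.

step 1: expand (4,3) (f=7, h=4) → closed; open now [(2,1) g=1 f=9, (2,2) g=2 f=9, (2,3) g=3 f=9, (2,4) g=4 f=9, (3,0) g=1 f=9, (4,1) g=1 f=7, (5,3) g=4 f=7]

expanded=(4,3); open=[(2,1) g=1 f=9, (2,2) g=2 f=9, (2,3) g=3 f=9, (2,4) g=4 f=9, (3,0) g=1 f=9, (4,1) g=1 f=7, (5,3) g=4 f=7]; closed=[(3,1), (3,2), (3,3), (3,4), (4,3)]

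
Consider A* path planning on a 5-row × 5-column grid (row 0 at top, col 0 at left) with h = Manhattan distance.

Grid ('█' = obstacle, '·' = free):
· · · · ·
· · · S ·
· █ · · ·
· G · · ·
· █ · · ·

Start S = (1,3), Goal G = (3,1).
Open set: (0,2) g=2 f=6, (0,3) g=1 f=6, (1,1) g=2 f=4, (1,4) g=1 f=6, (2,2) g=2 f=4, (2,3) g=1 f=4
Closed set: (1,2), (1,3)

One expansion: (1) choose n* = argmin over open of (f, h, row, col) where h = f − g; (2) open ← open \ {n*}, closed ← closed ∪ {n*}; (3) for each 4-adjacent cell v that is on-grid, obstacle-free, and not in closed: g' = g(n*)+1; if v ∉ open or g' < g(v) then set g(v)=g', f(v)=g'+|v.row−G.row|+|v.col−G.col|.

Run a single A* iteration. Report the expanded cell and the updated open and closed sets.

expanded=(1,1); open=[(0,1) g=3 f=6, (0,2) g=2 f=6, (0,3) g=1 f=6, (1,0) g=3 f=6, (1,4) g=1 f=6, (2,2) g=2 f=4, (2,3) g=1 f=4]; closed=[(1,1), (1,2), (1,3)]

step 1: expand (1,1) (f=4, h=2) → closed; open now [(0,1) g=3 f=6, (0,2) g=2 f=6, (0,3) g=1 f=6, (1,0) g=3 f=6, (1,4) g=1 f=6, (2,2) g=2 f=4, (2,3) g=1 f=4]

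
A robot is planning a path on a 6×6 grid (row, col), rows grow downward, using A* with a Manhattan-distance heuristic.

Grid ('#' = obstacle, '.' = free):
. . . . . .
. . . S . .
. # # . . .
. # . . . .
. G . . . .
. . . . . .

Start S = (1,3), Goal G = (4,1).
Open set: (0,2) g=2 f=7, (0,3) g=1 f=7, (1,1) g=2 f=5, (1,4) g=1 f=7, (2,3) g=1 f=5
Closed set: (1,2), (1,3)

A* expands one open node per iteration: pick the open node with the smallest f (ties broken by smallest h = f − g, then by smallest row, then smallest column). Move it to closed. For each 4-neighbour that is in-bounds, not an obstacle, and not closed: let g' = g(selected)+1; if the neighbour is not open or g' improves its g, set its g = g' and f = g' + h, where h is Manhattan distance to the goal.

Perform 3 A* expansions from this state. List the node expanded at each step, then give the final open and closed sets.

order=[(1,1) → (2,3) → (3,3)]; open=[(0,1) g=3 f=7, (0,2) g=2 f=7, (0,3) g=1 f=7, (1,0) g=3 f=7, (1,4) g=1 f=7, (2,4) g=2 f=7, (3,2) g=3 f=5, (3,4) g=3 f=7, (4,3) g=3 f=5]; closed=[(1,1), (1,2), (1,3), (2,3), (3,3)]

step 1: expand (1,1) (f=5, h=3) → closed; open now [(0,1) g=3 f=7, (0,2) g=2 f=7, (0,3) g=1 f=7, (1,0) g=3 f=7, (1,4) g=1 f=7, (2,3) g=1 f=5]
step 2: expand (2,3) (f=5, h=4) → closed; open now [(0,1) g=3 f=7, (0,2) g=2 f=7, (0,3) g=1 f=7, (1,0) g=3 f=7, (1,4) g=1 f=7, (2,4) g=2 f=7, (3,3) g=2 f=5]
step 3: expand (3,3) (f=5, h=3) → closed; open now [(0,1) g=3 f=7, (0,2) g=2 f=7, (0,3) g=1 f=7, (1,0) g=3 f=7, (1,4) g=1 f=7, (2,4) g=2 f=7, (3,2) g=3 f=5, (3,4) g=3 f=7, (4,3) g=3 f=5]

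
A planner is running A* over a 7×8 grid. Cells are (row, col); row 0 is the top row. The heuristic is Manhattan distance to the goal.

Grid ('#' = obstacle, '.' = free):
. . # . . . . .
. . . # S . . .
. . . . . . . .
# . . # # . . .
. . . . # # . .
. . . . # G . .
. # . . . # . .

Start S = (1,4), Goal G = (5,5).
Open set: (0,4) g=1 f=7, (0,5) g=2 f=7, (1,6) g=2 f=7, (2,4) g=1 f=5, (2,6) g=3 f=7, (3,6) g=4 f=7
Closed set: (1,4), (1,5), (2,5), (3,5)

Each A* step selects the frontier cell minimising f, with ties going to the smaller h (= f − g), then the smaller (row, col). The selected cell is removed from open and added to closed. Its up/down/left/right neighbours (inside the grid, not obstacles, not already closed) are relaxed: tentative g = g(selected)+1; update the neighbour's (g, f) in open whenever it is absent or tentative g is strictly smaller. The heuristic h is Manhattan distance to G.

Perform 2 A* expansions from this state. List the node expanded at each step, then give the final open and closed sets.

step 1: expand (2,4) (f=5, h=4) → closed; open now [(0,4) g=1 f=7, (0,5) g=2 f=7, (1,6) g=2 f=7, (2,3) g=2 f=7, (2,6) g=3 f=7, (3,6) g=4 f=7]
step 2: expand (3,6) (f=7, h=3) → closed; open now [(0,4) g=1 f=7, (0,5) g=2 f=7, (1,6) g=2 f=7, (2,3) g=2 f=7, (2,6) g=3 f=7, (3,7) g=5 f=9, (4,6) g=5 f=7]

order=[(2,4) → (3,6)]; open=[(0,4) g=1 f=7, (0,5) g=2 f=7, (1,6) g=2 f=7, (2,3) g=2 f=7, (2,6) g=3 f=7, (3,7) g=5 f=9, (4,6) g=5 f=7]; closed=[(1,4), (1,5), (2,4), (2,5), (3,5), (3,6)]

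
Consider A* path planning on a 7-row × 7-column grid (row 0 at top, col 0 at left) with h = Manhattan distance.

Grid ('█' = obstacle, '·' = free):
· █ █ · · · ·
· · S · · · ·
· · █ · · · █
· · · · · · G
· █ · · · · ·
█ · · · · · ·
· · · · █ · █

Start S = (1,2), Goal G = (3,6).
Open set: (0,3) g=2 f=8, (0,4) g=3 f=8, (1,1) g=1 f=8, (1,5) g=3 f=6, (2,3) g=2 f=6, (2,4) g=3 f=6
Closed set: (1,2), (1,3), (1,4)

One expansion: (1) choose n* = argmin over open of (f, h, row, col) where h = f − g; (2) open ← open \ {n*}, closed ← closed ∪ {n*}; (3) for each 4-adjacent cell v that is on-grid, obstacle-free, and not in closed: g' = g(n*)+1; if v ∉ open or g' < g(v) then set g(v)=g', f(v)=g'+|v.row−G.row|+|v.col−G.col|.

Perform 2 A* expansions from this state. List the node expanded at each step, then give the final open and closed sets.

step 1: expand (1,5) (f=6, h=3) → closed; open now [(0,3) g=2 f=8, (0,4) g=3 f=8, (0,5) g=4 f=8, (1,1) g=1 f=8, (1,6) g=4 f=6, (2,3) g=2 f=6, (2,4) g=3 f=6, (2,5) g=4 f=6]
step 2: expand (1,6) (f=6, h=2) → closed; open now [(0,3) g=2 f=8, (0,4) g=3 f=8, (0,5) g=4 f=8, (0,6) g=5 f=8, (1,1) g=1 f=8, (2,3) g=2 f=6, (2,4) g=3 f=6, (2,5) g=4 f=6]

order=[(1,5) → (1,6)]; open=[(0,3) g=2 f=8, (0,4) g=3 f=8, (0,5) g=4 f=8, (0,6) g=5 f=8, (1,1) g=1 f=8, (2,3) g=2 f=6, (2,4) g=3 f=6, (2,5) g=4 f=6]; closed=[(1,2), (1,3), (1,4), (1,5), (1,6)]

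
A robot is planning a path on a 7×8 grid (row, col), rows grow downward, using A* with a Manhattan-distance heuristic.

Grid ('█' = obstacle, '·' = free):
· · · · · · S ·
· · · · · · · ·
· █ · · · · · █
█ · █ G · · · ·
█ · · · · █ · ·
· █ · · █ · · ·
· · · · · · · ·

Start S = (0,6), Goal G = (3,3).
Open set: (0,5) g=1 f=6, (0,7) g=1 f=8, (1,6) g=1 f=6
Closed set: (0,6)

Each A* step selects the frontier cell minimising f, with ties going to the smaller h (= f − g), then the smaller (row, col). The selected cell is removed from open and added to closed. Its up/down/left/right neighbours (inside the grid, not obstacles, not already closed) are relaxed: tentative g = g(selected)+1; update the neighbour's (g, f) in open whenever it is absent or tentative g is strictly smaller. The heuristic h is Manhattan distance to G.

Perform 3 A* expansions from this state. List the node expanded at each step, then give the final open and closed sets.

order=[(0,5) → (0,4) → (0,3)]; open=[(0,2) g=4 f=8, (0,7) g=1 f=8, (1,3) g=4 f=6, (1,4) g=3 f=6, (1,5) g=2 f=6, (1,6) g=1 f=6]; closed=[(0,3), (0,4), (0,5), (0,6)]

step 1: expand (0,5) (f=6, h=5) → closed; open now [(0,4) g=2 f=6, (0,7) g=1 f=8, (1,5) g=2 f=6, (1,6) g=1 f=6]
step 2: expand (0,4) (f=6, h=4) → closed; open now [(0,3) g=3 f=6, (0,7) g=1 f=8, (1,4) g=3 f=6, (1,5) g=2 f=6, (1,6) g=1 f=6]
step 3: expand (0,3) (f=6, h=3) → closed; open now [(0,2) g=4 f=8, (0,7) g=1 f=8, (1,3) g=4 f=6, (1,4) g=3 f=6, (1,5) g=2 f=6, (1,6) g=1 f=6]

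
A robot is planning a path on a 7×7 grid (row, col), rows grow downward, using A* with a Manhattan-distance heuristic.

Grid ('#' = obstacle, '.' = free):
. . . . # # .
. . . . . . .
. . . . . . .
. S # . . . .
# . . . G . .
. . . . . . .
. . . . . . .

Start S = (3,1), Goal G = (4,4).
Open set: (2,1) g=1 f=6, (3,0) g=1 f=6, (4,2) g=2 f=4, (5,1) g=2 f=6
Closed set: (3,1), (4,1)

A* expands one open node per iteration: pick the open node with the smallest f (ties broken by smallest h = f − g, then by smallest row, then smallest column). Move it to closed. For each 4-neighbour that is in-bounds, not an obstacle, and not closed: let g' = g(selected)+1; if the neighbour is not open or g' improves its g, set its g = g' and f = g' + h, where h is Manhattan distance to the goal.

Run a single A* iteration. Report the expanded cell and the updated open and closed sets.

expanded=(4,2); open=[(2,1) g=1 f=6, (3,0) g=1 f=6, (4,3) g=3 f=4, (5,1) g=2 f=6, (5,2) g=3 f=6]; closed=[(3,1), (4,1), (4,2)]

step 1: expand (4,2) (f=4, h=2) → closed; open now [(2,1) g=1 f=6, (3,0) g=1 f=6, (4,3) g=3 f=4, (5,1) g=2 f=6, (5,2) g=3 f=6]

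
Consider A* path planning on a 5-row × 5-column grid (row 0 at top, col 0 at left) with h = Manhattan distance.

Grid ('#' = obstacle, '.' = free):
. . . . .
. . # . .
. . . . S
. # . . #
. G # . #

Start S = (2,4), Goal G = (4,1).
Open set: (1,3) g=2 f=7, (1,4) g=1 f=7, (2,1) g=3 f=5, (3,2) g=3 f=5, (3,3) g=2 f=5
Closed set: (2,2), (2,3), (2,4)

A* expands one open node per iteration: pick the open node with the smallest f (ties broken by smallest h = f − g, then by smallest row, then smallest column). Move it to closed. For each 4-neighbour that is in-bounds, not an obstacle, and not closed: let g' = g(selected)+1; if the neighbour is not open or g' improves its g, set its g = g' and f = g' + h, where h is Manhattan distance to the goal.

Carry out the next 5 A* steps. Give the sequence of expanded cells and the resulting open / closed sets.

order=[(2,1) → (3,2) → (3,3) → (4,3) → (1,1)]; open=[(0,1) g=5 f=9, (1,0) g=5 f=9, (1,3) g=2 f=7, (1,4) g=1 f=7, (2,0) g=4 f=7]; closed=[(1,1), (2,1), (2,2), (2,3), (2,4), (3,2), (3,3), (4,3)]

step 1: expand (2,1) (f=5, h=2) → closed; open now [(1,1) g=4 f=7, (1,3) g=2 f=7, (1,4) g=1 f=7, (2,0) g=4 f=7, (3,2) g=3 f=5, (3,3) g=2 f=5]
step 2: expand (3,2) (f=5, h=2) → closed; open now [(1,1) g=4 f=7, (1,3) g=2 f=7, (1,4) g=1 f=7, (2,0) g=4 f=7, (3,3) g=2 f=5]
step 3: expand (3,3) (f=5, h=3) → closed; open now [(1,1) g=4 f=7, (1,3) g=2 f=7, (1,4) g=1 f=7, (2,0) g=4 f=7, (4,3) g=3 f=5]
step 4: expand (4,3) (f=5, h=2) → closed; open now [(1,1) g=4 f=7, (1,3) g=2 f=7, (1,4) g=1 f=7, (2,0) g=4 f=7]
step 5: expand (1,1) (f=7, h=3) → closed; open now [(0,1) g=5 f=9, (1,0) g=5 f=9, (1,3) g=2 f=7, (1,4) g=1 f=7, (2,0) g=4 f=7]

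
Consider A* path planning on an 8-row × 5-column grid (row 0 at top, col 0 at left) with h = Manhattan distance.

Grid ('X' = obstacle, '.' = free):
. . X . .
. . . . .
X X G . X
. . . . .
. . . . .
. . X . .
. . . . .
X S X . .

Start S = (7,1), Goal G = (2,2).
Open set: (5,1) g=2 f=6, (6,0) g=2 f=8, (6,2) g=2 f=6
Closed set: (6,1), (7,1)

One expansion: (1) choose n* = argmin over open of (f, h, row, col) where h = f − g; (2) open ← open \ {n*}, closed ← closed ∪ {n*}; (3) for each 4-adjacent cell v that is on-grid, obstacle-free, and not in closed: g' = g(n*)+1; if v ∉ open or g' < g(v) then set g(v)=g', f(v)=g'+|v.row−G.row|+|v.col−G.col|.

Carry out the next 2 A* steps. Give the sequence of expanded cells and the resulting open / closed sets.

step 1: expand (5,1) (f=6, h=4) → closed; open now [(4,1) g=3 f=6, (5,0) g=3 f=8, (6,0) g=2 f=8, (6,2) g=2 f=6]
step 2: expand (4,1) (f=6, h=3) → closed; open now [(3,1) g=4 f=6, (4,0) g=4 f=8, (4,2) g=4 f=6, (5,0) g=3 f=8, (6,0) g=2 f=8, (6,2) g=2 f=6]

order=[(5,1) → (4,1)]; open=[(3,1) g=4 f=6, (4,0) g=4 f=8, (4,2) g=4 f=6, (5,0) g=3 f=8, (6,0) g=2 f=8, (6,2) g=2 f=6]; closed=[(4,1), (5,1), (6,1), (7,1)]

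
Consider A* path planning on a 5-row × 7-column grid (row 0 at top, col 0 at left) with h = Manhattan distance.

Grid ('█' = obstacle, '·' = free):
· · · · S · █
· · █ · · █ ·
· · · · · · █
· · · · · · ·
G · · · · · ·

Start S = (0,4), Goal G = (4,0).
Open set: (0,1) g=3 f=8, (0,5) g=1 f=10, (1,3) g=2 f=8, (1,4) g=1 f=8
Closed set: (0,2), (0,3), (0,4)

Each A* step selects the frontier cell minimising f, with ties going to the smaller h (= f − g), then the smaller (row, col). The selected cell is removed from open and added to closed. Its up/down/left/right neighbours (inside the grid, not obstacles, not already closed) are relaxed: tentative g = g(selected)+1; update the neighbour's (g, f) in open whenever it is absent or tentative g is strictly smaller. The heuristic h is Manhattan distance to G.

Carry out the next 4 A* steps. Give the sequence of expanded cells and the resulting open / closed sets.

order=[(0,1) → (0,0) → (1,0) → (2,0)]; open=[(0,5) g=1 f=10, (1,1) g=4 f=8, (1,3) g=2 f=8, (1,4) g=1 f=8, (2,1) g=7 f=10, (3,0) g=7 f=8]; closed=[(0,0), (0,1), (0,2), (0,3), (0,4), (1,0), (2,0)]

step 1: expand (0,1) (f=8, h=5) → closed; open now [(0,0) g=4 f=8, (0,5) g=1 f=10, (1,1) g=4 f=8, (1,3) g=2 f=8, (1,4) g=1 f=8]
step 2: expand (0,0) (f=8, h=4) → closed; open now [(0,5) g=1 f=10, (1,0) g=5 f=8, (1,1) g=4 f=8, (1,3) g=2 f=8, (1,4) g=1 f=8]
step 3: expand (1,0) (f=8, h=3) → closed; open now [(0,5) g=1 f=10, (1,1) g=4 f=8, (1,3) g=2 f=8, (1,4) g=1 f=8, (2,0) g=6 f=8]
step 4: expand (2,0) (f=8, h=2) → closed; open now [(0,5) g=1 f=10, (1,1) g=4 f=8, (1,3) g=2 f=8, (1,4) g=1 f=8, (2,1) g=7 f=10, (3,0) g=7 f=8]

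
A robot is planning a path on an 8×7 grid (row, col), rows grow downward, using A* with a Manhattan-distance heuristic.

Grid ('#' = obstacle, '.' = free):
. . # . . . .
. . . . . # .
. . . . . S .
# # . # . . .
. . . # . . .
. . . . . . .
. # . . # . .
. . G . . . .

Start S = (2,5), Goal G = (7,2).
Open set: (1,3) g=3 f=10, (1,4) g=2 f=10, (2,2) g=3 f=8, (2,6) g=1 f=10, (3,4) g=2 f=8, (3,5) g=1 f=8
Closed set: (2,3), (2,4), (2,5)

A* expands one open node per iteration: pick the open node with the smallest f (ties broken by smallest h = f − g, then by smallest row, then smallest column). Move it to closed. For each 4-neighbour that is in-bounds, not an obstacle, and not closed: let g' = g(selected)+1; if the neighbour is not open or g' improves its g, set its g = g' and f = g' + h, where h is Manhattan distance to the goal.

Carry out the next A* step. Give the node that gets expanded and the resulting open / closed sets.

step 1: expand (2,2) (f=8, h=5) → closed; open now [(1,2) g=4 f=10, (1,3) g=3 f=10, (1,4) g=2 f=10, (2,1) g=4 f=10, (2,6) g=1 f=10, (3,2) g=4 f=8, (3,4) g=2 f=8, (3,5) g=1 f=8]

expanded=(2,2); open=[(1,2) g=4 f=10, (1,3) g=3 f=10, (1,4) g=2 f=10, (2,1) g=4 f=10, (2,6) g=1 f=10, (3,2) g=4 f=8, (3,4) g=2 f=8, (3,5) g=1 f=8]; closed=[(2,2), (2,3), (2,4), (2,5)]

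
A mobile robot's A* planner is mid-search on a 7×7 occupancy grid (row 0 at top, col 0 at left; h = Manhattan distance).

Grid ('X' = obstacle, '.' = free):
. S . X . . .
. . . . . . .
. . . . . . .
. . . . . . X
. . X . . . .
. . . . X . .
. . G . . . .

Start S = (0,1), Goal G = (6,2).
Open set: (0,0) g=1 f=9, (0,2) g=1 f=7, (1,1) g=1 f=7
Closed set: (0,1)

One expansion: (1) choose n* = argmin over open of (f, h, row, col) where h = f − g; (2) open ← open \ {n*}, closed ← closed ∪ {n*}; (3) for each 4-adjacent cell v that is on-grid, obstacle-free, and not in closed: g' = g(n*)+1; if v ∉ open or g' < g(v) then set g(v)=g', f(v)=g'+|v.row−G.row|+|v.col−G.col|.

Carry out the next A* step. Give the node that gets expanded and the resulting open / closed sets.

step 1: expand (0,2) (f=7, h=6) → closed; open now [(0,0) g=1 f=9, (1,1) g=1 f=7, (1,2) g=2 f=7]

expanded=(0,2); open=[(0,0) g=1 f=9, (1,1) g=1 f=7, (1,2) g=2 f=7]; closed=[(0,1), (0,2)]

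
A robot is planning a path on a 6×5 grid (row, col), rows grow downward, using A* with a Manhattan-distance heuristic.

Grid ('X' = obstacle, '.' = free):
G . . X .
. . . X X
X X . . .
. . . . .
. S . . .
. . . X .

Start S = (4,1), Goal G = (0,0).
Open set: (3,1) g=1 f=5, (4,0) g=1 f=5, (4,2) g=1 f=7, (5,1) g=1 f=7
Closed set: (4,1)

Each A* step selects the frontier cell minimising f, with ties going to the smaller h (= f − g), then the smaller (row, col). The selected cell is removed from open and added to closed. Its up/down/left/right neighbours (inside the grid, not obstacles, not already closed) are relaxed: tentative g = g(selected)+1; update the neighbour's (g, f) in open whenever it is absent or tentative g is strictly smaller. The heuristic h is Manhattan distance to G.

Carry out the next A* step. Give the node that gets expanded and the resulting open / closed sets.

expanded=(3,1); open=[(3,0) g=2 f=5, (3,2) g=2 f=7, (4,0) g=1 f=5, (4,2) g=1 f=7, (5,1) g=1 f=7]; closed=[(3,1), (4,1)]

step 1: expand (3,1) (f=5, h=4) → closed; open now [(3,0) g=2 f=5, (3,2) g=2 f=7, (4,0) g=1 f=5, (4,2) g=1 f=7, (5,1) g=1 f=7]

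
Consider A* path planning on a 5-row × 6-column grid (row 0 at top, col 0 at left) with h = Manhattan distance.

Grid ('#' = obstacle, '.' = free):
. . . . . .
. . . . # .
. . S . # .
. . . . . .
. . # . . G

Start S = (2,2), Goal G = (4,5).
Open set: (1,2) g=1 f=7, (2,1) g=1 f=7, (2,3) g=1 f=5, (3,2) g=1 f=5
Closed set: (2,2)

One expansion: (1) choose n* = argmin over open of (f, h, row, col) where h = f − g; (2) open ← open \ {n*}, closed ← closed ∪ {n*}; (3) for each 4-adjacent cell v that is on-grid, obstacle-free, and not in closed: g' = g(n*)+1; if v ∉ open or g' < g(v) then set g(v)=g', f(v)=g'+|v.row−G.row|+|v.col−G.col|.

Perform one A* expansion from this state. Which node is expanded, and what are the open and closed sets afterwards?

step 1: expand (2,3) (f=5, h=4) → closed; open now [(1,2) g=1 f=7, (1,3) g=2 f=7, (2,1) g=1 f=7, (3,2) g=1 f=5, (3,3) g=2 f=5]

expanded=(2,3); open=[(1,2) g=1 f=7, (1,3) g=2 f=7, (2,1) g=1 f=7, (3,2) g=1 f=5, (3,3) g=2 f=5]; closed=[(2,2), (2,3)]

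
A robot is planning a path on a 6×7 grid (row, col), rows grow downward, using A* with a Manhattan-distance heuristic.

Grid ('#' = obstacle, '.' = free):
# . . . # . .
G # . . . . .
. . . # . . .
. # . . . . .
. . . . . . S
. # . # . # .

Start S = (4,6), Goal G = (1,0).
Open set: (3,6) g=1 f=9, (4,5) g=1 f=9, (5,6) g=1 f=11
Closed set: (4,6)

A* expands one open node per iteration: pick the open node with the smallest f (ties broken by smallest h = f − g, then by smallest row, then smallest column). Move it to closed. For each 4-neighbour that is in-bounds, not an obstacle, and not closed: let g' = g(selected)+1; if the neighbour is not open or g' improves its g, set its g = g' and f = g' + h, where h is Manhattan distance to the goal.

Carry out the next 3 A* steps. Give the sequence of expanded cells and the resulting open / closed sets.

step 1: expand (3,6) (f=9, h=8) → closed; open now [(2,6) g=2 f=9, (3,5) g=2 f=9, (4,5) g=1 f=9, (5,6) g=1 f=11]
step 2: expand (2,6) (f=9, h=7) → closed; open now [(1,6) g=3 f=9, (2,5) g=3 f=9, (3,5) g=2 f=9, (4,5) g=1 f=9, (5,6) g=1 f=11]
step 3: expand (1,6) (f=9, h=6) → closed; open now [(0,6) g=4 f=11, (1,5) g=4 f=9, (2,5) g=3 f=9, (3,5) g=2 f=9, (4,5) g=1 f=9, (5,6) g=1 f=11]

order=[(3,6) → (2,6) → (1,6)]; open=[(0,6) g=4 f=11, (1,5) g=4 f=9, (2,5) g=3 f=9, (3,5) g=2 f=9, (4,5) g=1 f=9, (5,6) g=1 f=11]; closed=[(1,6), (2,6), (3,6), (4,6)]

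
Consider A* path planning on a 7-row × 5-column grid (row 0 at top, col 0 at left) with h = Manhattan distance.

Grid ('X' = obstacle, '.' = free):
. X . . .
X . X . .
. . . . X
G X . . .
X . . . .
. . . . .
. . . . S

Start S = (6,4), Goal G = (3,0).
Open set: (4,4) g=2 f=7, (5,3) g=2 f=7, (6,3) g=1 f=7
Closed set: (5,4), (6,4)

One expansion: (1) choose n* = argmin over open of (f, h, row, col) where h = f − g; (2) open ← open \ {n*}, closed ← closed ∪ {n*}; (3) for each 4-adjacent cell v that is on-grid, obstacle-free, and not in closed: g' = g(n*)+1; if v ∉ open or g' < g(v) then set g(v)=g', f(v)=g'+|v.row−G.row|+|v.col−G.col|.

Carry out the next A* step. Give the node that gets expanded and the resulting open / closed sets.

expanded=(4,4); open=[(3,4) g=3 f=7, (4,3) g=3 f=7, (5,3) g=2 f=7, (6,3) g=1 f=7]; closed=[(4,4), (5,4), (6,4)]

step 1: expand (4,4) (f=7, h=5) → closed; open now [(3,4) g=3 f=7, (4,3) g=3 f=7, (5,3) g=2 f=7, (6,3) g=1 f=7]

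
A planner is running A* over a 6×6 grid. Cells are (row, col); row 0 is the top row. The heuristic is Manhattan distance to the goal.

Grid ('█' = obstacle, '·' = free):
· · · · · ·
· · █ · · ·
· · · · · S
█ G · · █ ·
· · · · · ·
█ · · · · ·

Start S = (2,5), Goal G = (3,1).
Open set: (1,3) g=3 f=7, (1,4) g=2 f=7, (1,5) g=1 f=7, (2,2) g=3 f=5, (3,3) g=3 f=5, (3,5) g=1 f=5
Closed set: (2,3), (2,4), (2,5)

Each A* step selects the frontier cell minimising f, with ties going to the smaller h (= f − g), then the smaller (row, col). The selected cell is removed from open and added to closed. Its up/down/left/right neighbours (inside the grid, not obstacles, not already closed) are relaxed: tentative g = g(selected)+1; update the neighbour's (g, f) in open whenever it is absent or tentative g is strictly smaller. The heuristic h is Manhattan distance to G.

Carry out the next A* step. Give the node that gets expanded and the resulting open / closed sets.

step 1: expand (2,2) (f=5, h=2) → closed; open now [(1,3) g=3 f=7, (1,4) g=2 f=7, (1,5) g=1 f=7, (2,1) g=4 f=5, (3,2) g=4 f=5, (3,3) g=3 f=5, (3,5) g=1 f=5]

expanded=(2,2); open=[(1,3) g=3 f=7, (1,4) g=2 f=7, (1,5) g=1 f=7, (2,1) g=4 f=5, (3,2) g=4 f=5, (3,3) g=3 f=5, (3,5) g=1 f=5]; closed=[(2,2), (2,3), (2,4), (2,5)]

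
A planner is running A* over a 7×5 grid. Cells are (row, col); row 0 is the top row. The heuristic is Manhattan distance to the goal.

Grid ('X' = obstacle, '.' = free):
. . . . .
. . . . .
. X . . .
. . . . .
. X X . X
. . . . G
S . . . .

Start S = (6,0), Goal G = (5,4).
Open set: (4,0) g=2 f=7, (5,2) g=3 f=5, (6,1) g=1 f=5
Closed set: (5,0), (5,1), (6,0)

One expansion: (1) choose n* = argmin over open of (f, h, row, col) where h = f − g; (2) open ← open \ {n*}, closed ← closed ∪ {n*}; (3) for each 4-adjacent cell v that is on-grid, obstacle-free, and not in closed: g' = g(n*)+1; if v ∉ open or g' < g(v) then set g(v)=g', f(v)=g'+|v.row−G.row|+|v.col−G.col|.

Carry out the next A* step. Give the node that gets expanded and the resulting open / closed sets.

expanded=(5,2); open=[(4,0) g=2 f=7, (5,3) g=4 f=5, (6,1) g=1 f=5, (6,2) g=4 f=7]; closed=[(5,0), (5,1), (5,2), (6,0)]

step 1: expand (5,2) (f=5, h=2) → closed; open now [(4,0) g=2 f=7, (5,3) g=4 f=5, (6,1) g=1 f=5, (6,2) g=4 f=7]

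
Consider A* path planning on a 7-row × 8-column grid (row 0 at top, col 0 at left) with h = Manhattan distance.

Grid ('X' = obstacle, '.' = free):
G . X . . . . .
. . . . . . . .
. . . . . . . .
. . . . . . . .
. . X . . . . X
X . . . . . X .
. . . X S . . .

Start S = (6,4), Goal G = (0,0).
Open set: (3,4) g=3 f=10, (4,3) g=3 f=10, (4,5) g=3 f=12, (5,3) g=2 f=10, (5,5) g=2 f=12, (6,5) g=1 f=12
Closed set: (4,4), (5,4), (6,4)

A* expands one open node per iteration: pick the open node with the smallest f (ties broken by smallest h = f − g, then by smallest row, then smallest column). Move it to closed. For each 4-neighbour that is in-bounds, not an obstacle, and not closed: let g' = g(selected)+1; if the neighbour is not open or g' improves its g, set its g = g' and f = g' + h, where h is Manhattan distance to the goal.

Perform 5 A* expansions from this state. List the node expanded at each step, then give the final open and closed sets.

step 1: expand (3,4) (f=10, h=7) → closed; open now [(2,4) g=4 f=10, (3,3) g=4 f=10, (3,5) g=4 f=12, (4,3) g=3 f=10, (4,5) g=3 f=12, (5,3) g=2 f=10, (5,5) g=2 f=12, (6,5) g=1 f=12]
step 2: expand (2,4) (f=10, h=6) → closed; open now [(1,4) g=5 f=10, (2,3) g=5 f=10, (2,5) g=5 f=12, (3,3) g=4 f=10, (3,5) g=4 f=12, (4,3) g=3 f=10, (4,5) g=3 f=12, (5,3) g=2 f=10, (5,5) g=2 f=12, (6,5) g=1 f=12]
step 3: expand (1,4) (f=10, h=5) → closed; open now [(0,4) g=6 f=10, (1,3) g=6 f=10, (1,5) g=6 f=12, (2,3) g=5 f=10, (2,5) g=5 f=12, (3,3) g=4 f=10, (3,5) g=4 f=12, (4,3) g=3 f=10, (4,5) g=3 f=12, (5,3) g=2 f=10, (5,5) g=2 f=12, (6,5) g=1 f=12]
step 4: expand (0,4) (f=10, h=4) → closed; open now [(0,3) g=7 f=10, (0,5) g=7 f=12, (1,3) g=6 f=10, (1,5) g=6 f=12, (2,3) g=5 f=10, (2,5) g=5 f=12, (3,3) g=4 f=10, (3,5) g=4 f=12, (4,3) g=3 f=10, (4,5) g=3 f=12, (5,3) g=2 f=10, (5,5) g=2 f=12, (6,5) g=1 f=12]
step 5: expand (0,3) (f=10, h=3) → closed; open now [(0,5) g=7 f=12, (1,3) g=6 f=10, (1,5) g=6 f=12, (2,3) g=5 f=10, (2,5) g=5 f=12, (3,3) g=4 f=10, (3,5) g=4 f=12, (4,3) g=3 f=10, (4,5) g=3 f=12, (5,3) g=2 f=10, (5,5) g=2 f=12, (6,5) g=1 f=12]

order=[(3,4) → (2,4) → (1,4) → (0,4) → (0,3)]; open=[(0,5) g=7 f=12, (1,3) g=6 f=10, (1,5) g=6 f=12, (2,3) g=5 f=10, (2,5) g=5 f=12, (3,3) g=4 f=10, (3,5) g=4 f=12, (4,3) g=3 f=10, (4,5) g=3 f=12, (5,3) g=2 f=10, (5,5) g=2 f=12, (6,5) g=1 f=12]; closed=[(0,3), (0,4), (1,4), (2,4), (3,4), (4,4), (5,4), (6,4)]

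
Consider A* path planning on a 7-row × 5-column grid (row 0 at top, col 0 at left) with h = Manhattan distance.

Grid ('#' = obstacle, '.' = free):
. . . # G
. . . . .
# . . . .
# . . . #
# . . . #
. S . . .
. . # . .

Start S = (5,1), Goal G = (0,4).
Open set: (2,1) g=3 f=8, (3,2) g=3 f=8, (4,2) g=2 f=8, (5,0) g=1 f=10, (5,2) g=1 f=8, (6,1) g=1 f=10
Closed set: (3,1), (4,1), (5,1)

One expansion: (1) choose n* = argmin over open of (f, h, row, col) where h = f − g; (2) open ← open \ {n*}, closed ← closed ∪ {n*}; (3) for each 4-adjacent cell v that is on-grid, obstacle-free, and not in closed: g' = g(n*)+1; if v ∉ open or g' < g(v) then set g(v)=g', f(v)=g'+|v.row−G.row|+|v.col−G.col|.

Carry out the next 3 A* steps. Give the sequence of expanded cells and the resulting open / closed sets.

step 1: expand (2,1) (f=8, h=5) → closed; open now [(1,1) g=4 f=8, (2,2) g=4 f=8, (3,2) g=3 f=8, (4,2) g=2 f=8, (5,0) g=1 f=10, (5,2) g=1 f=8, (6,1) g=1 f=10]
step 2: expand (1,1) (f=8, h=4) → closed; open now [(0,1) g=5 f=8, (1,0) g=5 f=10, (1,2) g=5 f=8, (2,2) g=4 f=8, (3,2) g=3 f=8, (4,2) g=2 f=8, (5,0) g=1 f=10, (5,2) g=1 f=8, (6,1) g=1 f=10]
step 3: expand (0,1) (f=8, h=3) → closed; open now [(0,0) g=6 f=10, (0,2) g=6 f=8, (1,0) g=5 f=10, (1,2) g=5 f=8, (2,2) g=4 f=8, (3,2) g=3 f=8, (4,2) g=2 f=8, (5,0) g=1 f=10, (5,2) g=1 f=8, (6,1) g=1 f=10]

order=[(2,1) → (1,1) → (0,1)]; open=[(0,0) g=6 f=10, (0,2) g=6 f=8, (1,0) g=5 f=10, (1,2) g=5 f=8, (2,2) g=4 f=8, (3,2) g=3 f=8, (4,2) g=2 f=8, (5,0) g=1 f=10, (5,2) g=1 f=8, (6,1) g=1 f=10]; closed=[(0,1), (1,1), (2,1), (3,1), (4,1), (5,1)]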